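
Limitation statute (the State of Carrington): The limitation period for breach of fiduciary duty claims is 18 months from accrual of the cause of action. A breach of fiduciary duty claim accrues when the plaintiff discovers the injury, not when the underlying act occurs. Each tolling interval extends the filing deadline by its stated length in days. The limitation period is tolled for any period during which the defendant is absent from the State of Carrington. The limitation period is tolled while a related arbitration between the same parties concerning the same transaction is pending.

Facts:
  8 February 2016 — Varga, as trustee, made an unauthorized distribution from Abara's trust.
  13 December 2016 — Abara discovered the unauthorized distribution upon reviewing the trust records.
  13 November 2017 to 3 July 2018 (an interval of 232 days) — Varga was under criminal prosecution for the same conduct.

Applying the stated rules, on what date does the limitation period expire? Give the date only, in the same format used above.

13 June 2018

Under the discovery rule, the claim accrued on 13 December 2016, when Abara discovered the injury — not on the 8 February 2016 date of the underlying act.
18 months from 13 December 2016 is 13 June 2018.
No stated provision tolls the period for a criminal prosecution, so the interval from 13 November 2017 to 3 July 2018 has no effect on the deadline.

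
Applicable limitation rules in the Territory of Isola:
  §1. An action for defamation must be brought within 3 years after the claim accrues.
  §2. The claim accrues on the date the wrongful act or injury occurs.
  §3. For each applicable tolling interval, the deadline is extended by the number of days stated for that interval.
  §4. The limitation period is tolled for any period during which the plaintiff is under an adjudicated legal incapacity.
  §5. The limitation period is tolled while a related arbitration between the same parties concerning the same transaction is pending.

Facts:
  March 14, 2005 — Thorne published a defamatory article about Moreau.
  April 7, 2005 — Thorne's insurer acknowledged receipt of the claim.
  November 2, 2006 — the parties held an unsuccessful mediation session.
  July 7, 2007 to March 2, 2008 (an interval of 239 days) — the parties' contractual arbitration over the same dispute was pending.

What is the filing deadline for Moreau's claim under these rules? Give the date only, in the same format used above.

The claim accrued on March 14, 2005, when the wrongful act occurred.
The untolled deadline — 3 years after March 14, 2005 — is March 14, 2008.
The period was tolled for 239 days by the pending related arbitration (July 7, 2007 to March 2, 2008), pushing the deadline to November 8, 2008.
The other events in the timeline have no effect on the limitation period under the stated rules.

November 8, 2008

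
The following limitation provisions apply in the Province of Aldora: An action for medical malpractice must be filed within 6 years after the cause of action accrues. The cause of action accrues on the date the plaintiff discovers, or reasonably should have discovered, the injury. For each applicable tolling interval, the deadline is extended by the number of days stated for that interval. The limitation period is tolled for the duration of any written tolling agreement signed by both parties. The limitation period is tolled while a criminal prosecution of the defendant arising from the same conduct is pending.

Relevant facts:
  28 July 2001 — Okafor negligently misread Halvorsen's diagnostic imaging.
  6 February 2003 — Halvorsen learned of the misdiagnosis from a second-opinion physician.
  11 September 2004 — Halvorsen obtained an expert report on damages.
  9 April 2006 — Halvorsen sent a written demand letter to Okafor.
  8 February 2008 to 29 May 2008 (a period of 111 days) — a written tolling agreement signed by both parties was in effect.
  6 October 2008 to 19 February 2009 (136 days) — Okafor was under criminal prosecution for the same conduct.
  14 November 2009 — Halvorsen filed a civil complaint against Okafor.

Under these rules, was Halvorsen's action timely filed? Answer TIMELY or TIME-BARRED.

TIME-BARRED

Accrual is tied to discovery, so the period began on 6 February 2003 rather than on 28 July 2001 when the act occurred.
6 years from 6 February 2003 is 6 February 2009.
The written tolling agreement from 8 February 2008 to 29 May 2008 tolled the period for 111 days, extending the deadline to 28 May 2009.
The pending criminal prosecution from 6 October 2008 to 19 February 2009 tolled the period for 136 days, extending the deadline to 11 October 2009.
Nothing else in the chronology tolls or restarts the period.
Halvorsen filed on 14 November 2009, after the 11 October 2009 deadline, so the action is time-barred.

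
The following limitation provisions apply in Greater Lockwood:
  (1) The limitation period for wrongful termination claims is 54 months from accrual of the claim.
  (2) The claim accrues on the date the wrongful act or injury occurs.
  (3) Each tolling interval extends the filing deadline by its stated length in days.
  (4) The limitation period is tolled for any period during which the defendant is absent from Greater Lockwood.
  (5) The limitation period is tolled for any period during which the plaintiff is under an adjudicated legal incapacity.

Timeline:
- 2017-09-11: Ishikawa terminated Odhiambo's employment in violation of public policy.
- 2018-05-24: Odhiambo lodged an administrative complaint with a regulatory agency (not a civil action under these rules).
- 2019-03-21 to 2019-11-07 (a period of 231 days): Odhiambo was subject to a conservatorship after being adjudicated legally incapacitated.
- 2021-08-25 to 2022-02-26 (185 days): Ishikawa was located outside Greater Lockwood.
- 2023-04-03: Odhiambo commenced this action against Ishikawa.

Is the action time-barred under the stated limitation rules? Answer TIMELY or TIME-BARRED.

The limitation period began to run on 2017-09-11.
Adding the 54 months base period to 2017-09-11 gives a deadline of 2022-03-11, before any tolling.
The plaintiff's legal incapacity from 2019-03-21 to 2019-11-07 tolled the period for 231 days, extending the deadline to 2022-10-28.
The defendant's absence from the jurisdiction from 2021-08-25 to 2022-02-26 tolled the period for 185 days, extending the deadline to 2023-05-01.
None of the other events listed affects the running of the period under the stated rules.
Filing on 2023-04-03 beat the 2023-05-01 deadline — the action is timely.

TIMELY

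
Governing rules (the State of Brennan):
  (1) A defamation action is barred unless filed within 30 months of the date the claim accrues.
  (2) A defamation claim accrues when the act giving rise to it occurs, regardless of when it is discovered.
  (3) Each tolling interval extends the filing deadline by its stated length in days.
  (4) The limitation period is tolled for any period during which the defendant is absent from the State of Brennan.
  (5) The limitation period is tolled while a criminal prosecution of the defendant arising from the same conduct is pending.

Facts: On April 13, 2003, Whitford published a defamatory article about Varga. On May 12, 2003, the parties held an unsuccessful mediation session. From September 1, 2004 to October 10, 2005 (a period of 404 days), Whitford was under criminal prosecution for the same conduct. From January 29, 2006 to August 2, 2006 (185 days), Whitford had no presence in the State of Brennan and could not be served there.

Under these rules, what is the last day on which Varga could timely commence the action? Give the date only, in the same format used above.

The limitation period began to run on April 13, 2003.
30 months from April 13, 2003 is October 13, 2005.
The pending criminal prosecution from September 1, 2004 to October 10, 2005 tolled the period for 404 days, extending the deadline to November 21, 2006.
Because the defendant's absence from the jurisdiction ran from January 29, 2006 to August 2, 2006, the deadline is extended by 185 days to May 25, 2007.
None of the other events listed affects the running of the period under the stated rules.

May 25, 2007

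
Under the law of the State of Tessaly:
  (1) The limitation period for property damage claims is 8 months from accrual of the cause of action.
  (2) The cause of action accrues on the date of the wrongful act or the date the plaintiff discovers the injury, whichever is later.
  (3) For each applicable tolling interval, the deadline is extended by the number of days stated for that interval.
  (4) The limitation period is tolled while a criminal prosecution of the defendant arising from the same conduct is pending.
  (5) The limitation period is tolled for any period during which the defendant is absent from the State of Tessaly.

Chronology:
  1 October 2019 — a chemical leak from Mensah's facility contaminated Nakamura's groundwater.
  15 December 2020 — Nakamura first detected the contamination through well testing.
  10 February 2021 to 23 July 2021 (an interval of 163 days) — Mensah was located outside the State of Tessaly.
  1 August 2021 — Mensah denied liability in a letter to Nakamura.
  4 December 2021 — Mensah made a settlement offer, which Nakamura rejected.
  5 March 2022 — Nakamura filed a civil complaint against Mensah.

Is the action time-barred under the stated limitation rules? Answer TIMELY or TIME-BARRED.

TIME-BARRED

Because discovery on 15 December 2020 post-dates the 1 October 2019 act, accrual under the later-of rule falls on 15 December 2020.
Adding the 8 months base period to 15 December 2020 gives a deadline of 15 August 2021, before any tolling.
The defendant's absence from the jurisdiction from 10 February 2021 to 23 July 2021 tolled the period for 163 days, extending the deadline to 25 January 2022.
Nothing else in the chronology tolls or restarts the period.
The 5 March 2022 filing falls after the 25 January 2022 deadline; the claim is time-barred.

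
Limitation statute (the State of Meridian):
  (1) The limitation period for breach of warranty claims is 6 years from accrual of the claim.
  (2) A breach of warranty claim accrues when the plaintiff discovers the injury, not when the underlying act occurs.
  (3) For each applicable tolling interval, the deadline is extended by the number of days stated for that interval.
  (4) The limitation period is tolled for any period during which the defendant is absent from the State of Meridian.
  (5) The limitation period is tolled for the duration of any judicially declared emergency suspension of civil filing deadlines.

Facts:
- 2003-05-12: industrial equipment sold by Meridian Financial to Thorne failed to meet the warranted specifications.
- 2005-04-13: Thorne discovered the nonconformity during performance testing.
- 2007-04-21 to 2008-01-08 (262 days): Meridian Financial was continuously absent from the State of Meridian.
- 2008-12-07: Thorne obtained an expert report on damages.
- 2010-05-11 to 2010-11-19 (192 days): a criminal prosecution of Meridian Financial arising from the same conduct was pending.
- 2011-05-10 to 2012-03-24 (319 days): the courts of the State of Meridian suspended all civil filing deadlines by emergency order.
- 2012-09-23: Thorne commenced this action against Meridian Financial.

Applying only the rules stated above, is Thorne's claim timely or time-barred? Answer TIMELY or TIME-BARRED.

TIMELY

Under the discovery rule, the claim accrued on 2005-04-13, when Thorne discovered the injury — not on the 2003-05-12 date of the underlying act.
6 years from 2005-04-13 is 2011-04-13.
The period was tolled for 262 days by the defendant's absence from the jurisdiction (2007-04-21 to 2008-01-08), pushing the deadline to 2011-12-31.
Because the emergency suspension of filing deadlines ran from 2011-05-10 to 2012-03-24, the deadline is extended by 319 days to 2012-11-14.
No stated provision tolls the period for a criminal prosecution, so the interval from 2010-05-11 to 2010-11-19 has no effect on the deadline.
Nothing else in the chronology tolls or restarts the period.
Filing on 2012-09-23 beat the 2012-11-14 deadline — the action is timely.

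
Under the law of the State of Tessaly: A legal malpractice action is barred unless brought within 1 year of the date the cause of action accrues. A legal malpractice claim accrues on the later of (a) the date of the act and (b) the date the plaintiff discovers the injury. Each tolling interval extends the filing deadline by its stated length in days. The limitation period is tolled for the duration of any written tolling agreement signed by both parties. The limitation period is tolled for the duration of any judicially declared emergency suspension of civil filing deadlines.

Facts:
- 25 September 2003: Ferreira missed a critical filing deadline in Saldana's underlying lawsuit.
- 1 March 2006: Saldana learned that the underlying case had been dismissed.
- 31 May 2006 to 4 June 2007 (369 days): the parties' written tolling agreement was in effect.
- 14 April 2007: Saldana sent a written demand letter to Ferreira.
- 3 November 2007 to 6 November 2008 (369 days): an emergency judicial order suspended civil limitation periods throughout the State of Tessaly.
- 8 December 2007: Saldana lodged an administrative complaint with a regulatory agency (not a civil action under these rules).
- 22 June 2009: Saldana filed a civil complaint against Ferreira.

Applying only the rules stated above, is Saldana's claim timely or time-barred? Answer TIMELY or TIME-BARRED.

Because discovery on 1 March 2006 post-dates the 25 September 2003 act, accrual under the later-of rule falls on 1 March 2006.
Adding the 1 year base period to 1 March 2006 gives a deadline of 1 March 2007, before any tolling.
The written tolling agreement from 31 May 2006 to 4 June 2007 tolled the period for 369 days, extending the deadline to 4 March 2008.
The emergency suspension of filing deadlines from 3 November 2007 to 6 November 2008 tolled the period for 369 days, extending the deadline to 8 March 2009.
None of the other events listed affects the running of the period under the stated rules.
Saldana filed on 22 June 2009, after the 8 March 2009 deadline, so the action is time-barred.

TIME-BARRED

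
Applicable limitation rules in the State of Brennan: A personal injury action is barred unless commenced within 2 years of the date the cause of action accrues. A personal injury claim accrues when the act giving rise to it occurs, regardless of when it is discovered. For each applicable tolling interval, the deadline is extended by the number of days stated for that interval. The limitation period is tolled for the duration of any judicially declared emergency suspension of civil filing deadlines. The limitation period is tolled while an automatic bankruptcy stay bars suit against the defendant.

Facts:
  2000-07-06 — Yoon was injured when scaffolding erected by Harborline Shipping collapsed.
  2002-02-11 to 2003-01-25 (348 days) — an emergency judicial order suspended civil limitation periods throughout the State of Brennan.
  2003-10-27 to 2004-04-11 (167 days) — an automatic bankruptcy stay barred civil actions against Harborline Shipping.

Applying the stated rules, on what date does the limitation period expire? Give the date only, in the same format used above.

2003-06-19

The claim accrued on 2000-07-06, when the wrongful act occurred.
The untolled deadline — 2 years after 2000-07-06 — is 2002-07-06.
The period was tolled for 348 days by the emergency suspension of filing deadlines (2002-02-11 to 2003-01-25), pushing the deadline to 2003-06-19.
By the time the automatic bankruptcy stay began on 2003-10-27, the limitation period had already expired on 2003-06-19; that interval cannot revive it.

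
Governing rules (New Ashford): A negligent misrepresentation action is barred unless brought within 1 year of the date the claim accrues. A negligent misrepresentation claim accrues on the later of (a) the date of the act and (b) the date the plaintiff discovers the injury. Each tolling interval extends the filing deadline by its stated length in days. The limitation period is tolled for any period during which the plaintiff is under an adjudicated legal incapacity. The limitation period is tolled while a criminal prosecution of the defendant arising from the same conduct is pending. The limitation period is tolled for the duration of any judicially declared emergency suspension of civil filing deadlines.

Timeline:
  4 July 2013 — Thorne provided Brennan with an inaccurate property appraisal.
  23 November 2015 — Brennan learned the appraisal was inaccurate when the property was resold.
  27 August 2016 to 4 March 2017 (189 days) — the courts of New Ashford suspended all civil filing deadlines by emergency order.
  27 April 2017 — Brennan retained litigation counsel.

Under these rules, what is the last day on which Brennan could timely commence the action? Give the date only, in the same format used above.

Taking the later of the act (4 July 2013) and discovery (23 November 2015), the claim accrued on 23 November 2015.
The untolled deadline — 1 year after 23 November 2015 — is 23 November 2016.
The period was tolled for 189 days by the emergency suspension of filing deadlines (27 August 2016 to 4 March 2017), pushing the deadline to 31 May 2017.
The other events in the timeline have no effect on the limitation period under the stated rules.

31 May 2017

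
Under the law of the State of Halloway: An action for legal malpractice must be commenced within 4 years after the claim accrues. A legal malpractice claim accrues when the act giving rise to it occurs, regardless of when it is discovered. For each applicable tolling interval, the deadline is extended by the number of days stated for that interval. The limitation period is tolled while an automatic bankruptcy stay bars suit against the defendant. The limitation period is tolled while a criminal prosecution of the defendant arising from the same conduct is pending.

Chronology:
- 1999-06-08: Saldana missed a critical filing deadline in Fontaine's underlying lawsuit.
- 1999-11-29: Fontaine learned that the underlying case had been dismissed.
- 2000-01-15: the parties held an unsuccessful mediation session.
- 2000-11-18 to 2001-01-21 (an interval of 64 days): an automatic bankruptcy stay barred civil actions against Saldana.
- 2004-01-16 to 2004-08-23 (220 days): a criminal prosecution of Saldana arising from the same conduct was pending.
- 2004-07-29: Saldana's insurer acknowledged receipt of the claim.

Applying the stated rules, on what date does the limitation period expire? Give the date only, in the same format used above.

The claim accrued on 1999-06-08, when the wrongful act occurred; under the stated occurrence rule the 1999-11-29 discovery does not delay accrual.
4 years from 1999-06-08 is 2003-06-08.
Because the automatic bankruptcy stay ran from 2000-11-18 to 2001-01-21, the deadline is extended by 64 days to 2003-08-11.
The pending criminal prosecution starting 2004-01-16 came too late — the period had run on 2003-08-11 — and so does not extend the deadline.
The other events in the timeline have no effect on the limitation period under the stated rules.

2003-08-11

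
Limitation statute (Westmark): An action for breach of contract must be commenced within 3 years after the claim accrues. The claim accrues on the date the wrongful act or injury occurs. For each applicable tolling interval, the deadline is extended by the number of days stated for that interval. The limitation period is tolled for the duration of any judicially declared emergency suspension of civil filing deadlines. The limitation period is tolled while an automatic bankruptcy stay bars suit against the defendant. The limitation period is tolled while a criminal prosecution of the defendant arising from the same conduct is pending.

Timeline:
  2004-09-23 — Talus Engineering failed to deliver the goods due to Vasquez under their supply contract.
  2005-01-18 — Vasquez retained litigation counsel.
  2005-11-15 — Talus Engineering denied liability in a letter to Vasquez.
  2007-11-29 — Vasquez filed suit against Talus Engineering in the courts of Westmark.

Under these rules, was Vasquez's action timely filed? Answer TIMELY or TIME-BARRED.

The limitation period began to run on 2004-09-23.
3 years from 2004-09-23 is 2007-09-23.
The other events in the timeline have no effect on the limitation period under the stated rules.
Filing on 2007-11-29 missed the 2007-09-23 deadline — the action is time-barred.

TIME-BARRED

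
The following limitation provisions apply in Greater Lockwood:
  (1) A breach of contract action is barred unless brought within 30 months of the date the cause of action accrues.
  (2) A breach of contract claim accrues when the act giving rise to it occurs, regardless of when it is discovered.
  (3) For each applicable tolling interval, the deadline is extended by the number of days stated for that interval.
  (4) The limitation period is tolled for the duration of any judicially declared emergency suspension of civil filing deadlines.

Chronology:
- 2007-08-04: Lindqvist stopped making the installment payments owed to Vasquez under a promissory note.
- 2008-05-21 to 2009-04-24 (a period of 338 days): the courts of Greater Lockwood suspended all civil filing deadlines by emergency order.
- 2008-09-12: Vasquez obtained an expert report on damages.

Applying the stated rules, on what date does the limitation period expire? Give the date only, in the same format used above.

The claim accrued on 2007-08-04, when the wrongful act occurred.
30 months from 2007-08-04 is 2010-02-04.
The period was tolled for 338 days by the emergency suspension of filing deadlines (2008-05-21 to 2009-04-24), pushing the deadline to 2011-01-08.
None of the other events listed affects the running of the period under the stated rules.

2011-01-08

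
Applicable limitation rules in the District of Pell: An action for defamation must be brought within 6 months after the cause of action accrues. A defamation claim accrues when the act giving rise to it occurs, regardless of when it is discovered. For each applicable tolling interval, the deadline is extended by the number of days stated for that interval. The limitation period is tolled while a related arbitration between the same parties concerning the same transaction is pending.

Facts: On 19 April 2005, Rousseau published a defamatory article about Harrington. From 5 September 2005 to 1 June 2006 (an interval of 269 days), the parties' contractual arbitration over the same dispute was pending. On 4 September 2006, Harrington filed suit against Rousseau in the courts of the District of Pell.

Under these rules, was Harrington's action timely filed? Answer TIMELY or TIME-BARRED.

The limitation period began to run on 19 April 2005.
6 months from 19 April 2005 is 19 October 2005.
The pending related arbitration from 5 September 2005 to 1 June 2006 tolled the period for 269 days, extending the deadline to 15 July 2006.
Filing on 4 September 2006 missed the 15 July 2006 deadline — the action is time-barred.

TIME-BARRED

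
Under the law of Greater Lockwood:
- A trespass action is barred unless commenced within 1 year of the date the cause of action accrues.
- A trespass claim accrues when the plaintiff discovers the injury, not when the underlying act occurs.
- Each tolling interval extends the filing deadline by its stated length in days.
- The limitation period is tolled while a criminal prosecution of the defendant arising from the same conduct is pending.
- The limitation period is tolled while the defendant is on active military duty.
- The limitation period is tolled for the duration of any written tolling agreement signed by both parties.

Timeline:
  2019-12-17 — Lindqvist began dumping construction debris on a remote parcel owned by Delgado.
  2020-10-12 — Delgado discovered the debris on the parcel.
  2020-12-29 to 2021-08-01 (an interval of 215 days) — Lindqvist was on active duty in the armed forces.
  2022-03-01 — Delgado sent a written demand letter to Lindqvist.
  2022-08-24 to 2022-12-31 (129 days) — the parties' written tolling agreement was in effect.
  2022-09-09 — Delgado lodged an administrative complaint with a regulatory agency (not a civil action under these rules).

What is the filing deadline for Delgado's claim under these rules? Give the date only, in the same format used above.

2022-05-15

Under the discovery rule, the claim accrued on 2020-10-12, when Delgado discovered the injury — not on the 2019-12-17 date of the underlying act.
The untolled deadline — 1 year after 2020-10-12 — is 2021-10-12.
The defendant's active military service from 2020-12-29 to 2021-08-01 tolled the period for 215 days, extending the deadline to 2022-05-15.
The written tolling agreement starting 2022-08-24 came too late — the period had run on 2022-05-15 — and so does not extend the deadline.
The other events in the timeline have no effect on the limitation period under the stated rules.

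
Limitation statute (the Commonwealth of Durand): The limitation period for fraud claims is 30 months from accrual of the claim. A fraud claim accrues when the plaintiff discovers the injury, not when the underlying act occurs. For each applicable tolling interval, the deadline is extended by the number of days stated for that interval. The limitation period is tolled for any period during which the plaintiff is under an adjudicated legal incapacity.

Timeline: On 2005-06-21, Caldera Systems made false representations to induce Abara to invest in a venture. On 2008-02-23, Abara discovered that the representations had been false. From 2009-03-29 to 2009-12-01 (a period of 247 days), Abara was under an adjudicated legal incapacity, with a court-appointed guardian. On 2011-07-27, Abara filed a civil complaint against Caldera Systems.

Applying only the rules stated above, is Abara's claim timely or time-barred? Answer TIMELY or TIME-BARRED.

TIME-BARRED

The claim did not accrue until Abara discovered the injury on 2008-02-23; the 2005-06-21 act date does not start the clock under the stated rule.
The untolled deadline — 30 months after 2008-02-23 — is 2010-08-23.
Because the plaintiff's legal incapacity ran from 2009-03-29 to 2009-12-01, the deadline is extended by 247 days to 2011-04-27.
Filing on 2011-07-27 missed the 2011-04-27 deadline — the action is time-barred.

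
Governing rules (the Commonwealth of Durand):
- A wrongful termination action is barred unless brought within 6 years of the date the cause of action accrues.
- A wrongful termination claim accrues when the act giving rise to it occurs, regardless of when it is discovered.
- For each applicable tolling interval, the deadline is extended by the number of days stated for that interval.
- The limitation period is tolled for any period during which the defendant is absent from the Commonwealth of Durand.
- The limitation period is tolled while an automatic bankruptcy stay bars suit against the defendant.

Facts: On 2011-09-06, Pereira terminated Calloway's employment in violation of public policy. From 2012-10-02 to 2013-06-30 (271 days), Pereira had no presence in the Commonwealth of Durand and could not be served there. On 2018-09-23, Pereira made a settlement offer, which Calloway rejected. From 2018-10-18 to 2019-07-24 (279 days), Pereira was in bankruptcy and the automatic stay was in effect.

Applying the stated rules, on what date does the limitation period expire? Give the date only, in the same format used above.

The cause of action accrued on 2011-09-06, the date of the act.
Adding the 6 years base period to 2011-09-06 gives a deadline of 2017-09-06, before any tolling.
The period was tolled for 271 days by the defendant's absence from the jurisdiction (2012-10-02 to 2013-06-30), pushing the deadline to 2018-06-04.
The automatic bankruptcy stay from 2018-10-18 to 2019-07-24 began after the period had already run on 2018-06-04, so it has no tolling effect.
Nothing else in the chronology tolls or restarts the period.

2018-06-04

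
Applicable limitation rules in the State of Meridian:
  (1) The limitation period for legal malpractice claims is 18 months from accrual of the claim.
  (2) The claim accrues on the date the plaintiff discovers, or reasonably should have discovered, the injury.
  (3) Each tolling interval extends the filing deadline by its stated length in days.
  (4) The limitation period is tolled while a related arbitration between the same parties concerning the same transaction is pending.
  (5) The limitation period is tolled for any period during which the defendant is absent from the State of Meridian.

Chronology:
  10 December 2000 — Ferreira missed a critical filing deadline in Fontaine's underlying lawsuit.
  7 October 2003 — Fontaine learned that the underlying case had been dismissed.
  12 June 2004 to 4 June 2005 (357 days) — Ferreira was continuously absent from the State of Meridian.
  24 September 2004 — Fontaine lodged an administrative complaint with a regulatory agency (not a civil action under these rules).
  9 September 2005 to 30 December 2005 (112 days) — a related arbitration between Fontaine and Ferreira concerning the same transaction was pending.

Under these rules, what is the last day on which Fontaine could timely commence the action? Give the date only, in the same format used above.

20 July 2006

The claim did not accrue until Fontaine discovered the injury on 7 October 2003; the 10 December 2000 act date does not start the clock under the stated rule.
18 months from 7 October 2003 is 7 April 2005.
The period was tolled for 357 days by the defendant's absence from the jurisdiction (12 June 2004 to 4 June 2005), pushing the deadline to 30 March 2006.
The period was tolled for 112 days by the pending related arbitration (9 September 2005 to 30 December 2005), pushing the deadline to 20 July 2006.
The other events in the timeline have no effect on the limitation period under the stated rules.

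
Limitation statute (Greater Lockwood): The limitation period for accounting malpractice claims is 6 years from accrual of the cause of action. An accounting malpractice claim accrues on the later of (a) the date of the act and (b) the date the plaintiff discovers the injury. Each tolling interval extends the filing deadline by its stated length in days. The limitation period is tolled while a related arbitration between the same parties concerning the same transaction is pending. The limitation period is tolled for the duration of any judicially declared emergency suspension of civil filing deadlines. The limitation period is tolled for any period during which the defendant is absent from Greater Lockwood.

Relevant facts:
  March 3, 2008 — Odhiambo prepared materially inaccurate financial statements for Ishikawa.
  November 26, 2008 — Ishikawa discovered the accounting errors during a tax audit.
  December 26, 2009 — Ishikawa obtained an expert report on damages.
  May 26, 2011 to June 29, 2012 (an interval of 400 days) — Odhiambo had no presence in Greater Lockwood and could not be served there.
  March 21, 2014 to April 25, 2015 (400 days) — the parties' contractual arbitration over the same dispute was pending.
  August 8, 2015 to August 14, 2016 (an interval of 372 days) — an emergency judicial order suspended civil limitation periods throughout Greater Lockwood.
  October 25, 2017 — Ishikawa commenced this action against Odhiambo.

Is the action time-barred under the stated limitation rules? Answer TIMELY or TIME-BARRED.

TIMELY

Because discovery on November 26, 2008 post-dates the March 3, 2008 act, accrual under the later-of rule falls on November 26, 2008.
Adding the 6 years base period to November 26, 2008 gives a deadline of November 26, 2014, before any tolling.
Because the defendant's absence from the jurisdiction ran from May 26, 2011 to June 29, 2012, the deadline is extended by 400 days to December 31, 2015.
Because the pending related arbitration ran from March 21, 2014 to April 25, 2015, the deadline is extended by 400 days to February 3, 2017.
The period was tolled for 372 days by the emergency suspension of filing deadlines (August 8, 2015 to August 14, 2016), pushing the deadline to February 10, 2018.
None of the other events listed affects the running of the period under the stated rules.
Filing on October 25, 2017 beat the February 10, 2018 deadline — the action is timely.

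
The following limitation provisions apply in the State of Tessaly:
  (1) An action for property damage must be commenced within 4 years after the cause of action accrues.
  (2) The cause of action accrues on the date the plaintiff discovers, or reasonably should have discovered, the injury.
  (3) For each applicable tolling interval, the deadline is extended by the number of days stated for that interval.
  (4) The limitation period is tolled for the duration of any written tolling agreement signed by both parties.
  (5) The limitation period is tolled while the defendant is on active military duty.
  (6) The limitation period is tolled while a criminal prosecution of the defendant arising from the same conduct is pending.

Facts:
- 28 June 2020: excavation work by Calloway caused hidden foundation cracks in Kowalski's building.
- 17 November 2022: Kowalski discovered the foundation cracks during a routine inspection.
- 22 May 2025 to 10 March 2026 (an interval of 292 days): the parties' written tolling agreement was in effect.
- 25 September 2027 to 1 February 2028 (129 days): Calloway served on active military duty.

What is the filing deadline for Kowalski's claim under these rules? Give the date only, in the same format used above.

The claim did not accrue until Kowalski discovered the injury on 17 November 2022; the 28 June 2020 act date does not start the clock under the stated rule.
Adding the 4 years base period to 17 November 2022 gives a deadline of 17 November 2026, before any tolling.
The written tolling agreement from 22 May 2025 to 10 March 2026 tolled the period for 292 days, extending the deadline to 5 September 2027.
The defendant's active military service from 25 September 2027 to 1 February 2028 began after the period had already run on 5 September 2027, so it has no tolling effect.

5 September 2027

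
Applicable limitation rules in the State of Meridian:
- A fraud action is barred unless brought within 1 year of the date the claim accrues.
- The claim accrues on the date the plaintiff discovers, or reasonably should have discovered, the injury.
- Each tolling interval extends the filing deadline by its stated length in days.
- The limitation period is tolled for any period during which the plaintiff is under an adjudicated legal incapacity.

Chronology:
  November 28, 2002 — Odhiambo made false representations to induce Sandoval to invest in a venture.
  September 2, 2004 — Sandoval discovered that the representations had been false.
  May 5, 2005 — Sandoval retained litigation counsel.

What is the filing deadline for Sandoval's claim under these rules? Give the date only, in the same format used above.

The claim did not accrue until Sandoval discovered the injury on September 2, 2004; the November 28, 2002 act date does not start the clock under the stated rule.
Adding the 1 year base period to September 2, 2004 gives a deadline of September 2, 2005, before any tolling.
Nothing else in the chronology tolls or restarts the period.

September 2, 2005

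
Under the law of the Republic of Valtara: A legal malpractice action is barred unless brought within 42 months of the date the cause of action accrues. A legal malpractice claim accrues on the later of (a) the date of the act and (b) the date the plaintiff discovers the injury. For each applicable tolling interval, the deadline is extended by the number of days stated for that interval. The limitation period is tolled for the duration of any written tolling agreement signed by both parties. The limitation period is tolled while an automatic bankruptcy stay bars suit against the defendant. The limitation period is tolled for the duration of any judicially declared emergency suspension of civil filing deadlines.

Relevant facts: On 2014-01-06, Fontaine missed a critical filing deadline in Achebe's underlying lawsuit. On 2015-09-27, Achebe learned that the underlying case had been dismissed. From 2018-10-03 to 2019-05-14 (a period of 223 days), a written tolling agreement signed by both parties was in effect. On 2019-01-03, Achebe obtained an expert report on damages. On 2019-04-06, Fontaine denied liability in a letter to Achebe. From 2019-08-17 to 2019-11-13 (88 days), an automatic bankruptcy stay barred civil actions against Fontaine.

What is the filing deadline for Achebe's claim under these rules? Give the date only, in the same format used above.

The claim accrued on 2015-09-27 — the later of the 2014-01-06 act and the 2015-09-27 discovery.
The untolled deadline — 42 months after 2015-09-27 — is 2019-03-27.
Because the written tolling agreement ran from 2018-10-03 to 2019-05-14, the deadline is extended by 223 days to 2019-11-05.
The period was tolled for 88 days by the automatic bankruptcy stay (2019-08-17 to 2019-11-13), pushing the deadline to 2020-02-01.
Nothing else in the chronology tolls or restarts the period.

2020-02-01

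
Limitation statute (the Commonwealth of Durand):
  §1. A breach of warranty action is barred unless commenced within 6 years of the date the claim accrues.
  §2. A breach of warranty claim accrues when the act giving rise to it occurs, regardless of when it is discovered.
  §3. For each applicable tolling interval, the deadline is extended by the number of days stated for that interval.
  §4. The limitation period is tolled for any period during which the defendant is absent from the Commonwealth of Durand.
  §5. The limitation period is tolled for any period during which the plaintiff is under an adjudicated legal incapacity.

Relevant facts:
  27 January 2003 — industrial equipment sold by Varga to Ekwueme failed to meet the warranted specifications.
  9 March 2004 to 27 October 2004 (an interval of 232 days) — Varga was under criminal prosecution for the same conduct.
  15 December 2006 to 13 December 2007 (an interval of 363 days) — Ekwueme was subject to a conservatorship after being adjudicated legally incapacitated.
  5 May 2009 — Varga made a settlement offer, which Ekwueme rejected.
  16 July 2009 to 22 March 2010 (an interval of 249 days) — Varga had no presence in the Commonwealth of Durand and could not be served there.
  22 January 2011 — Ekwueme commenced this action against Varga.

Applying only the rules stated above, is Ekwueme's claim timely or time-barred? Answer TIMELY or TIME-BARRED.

TIME-BARRED

The claim accrued on 27 January 2003, when the wrongful act occurred.
6 years from 27 January 2003 is 27 January 2009.
Because the plaintiff's legal incapacity ran from 15 December 2006 to 13 December 2007, the deadline is extended by 363 days to 25 January 2010.
The period was tolled for 249 days by the defendant's absence from the jurisdiction (16 July 2009 to 22 March 2010), pushing the deadline to 1 October 2010.
No stated provision tolls the period for a criminal prosecution, so the interval from 9 March 2004 to 27 October 2004 has no effect on the deadline.
The other events in the timeline have no effect on the limitation period under the stated rules.
Filing on 22 January 2011 missed the 1 October 2010 deadline — the action is time-barred.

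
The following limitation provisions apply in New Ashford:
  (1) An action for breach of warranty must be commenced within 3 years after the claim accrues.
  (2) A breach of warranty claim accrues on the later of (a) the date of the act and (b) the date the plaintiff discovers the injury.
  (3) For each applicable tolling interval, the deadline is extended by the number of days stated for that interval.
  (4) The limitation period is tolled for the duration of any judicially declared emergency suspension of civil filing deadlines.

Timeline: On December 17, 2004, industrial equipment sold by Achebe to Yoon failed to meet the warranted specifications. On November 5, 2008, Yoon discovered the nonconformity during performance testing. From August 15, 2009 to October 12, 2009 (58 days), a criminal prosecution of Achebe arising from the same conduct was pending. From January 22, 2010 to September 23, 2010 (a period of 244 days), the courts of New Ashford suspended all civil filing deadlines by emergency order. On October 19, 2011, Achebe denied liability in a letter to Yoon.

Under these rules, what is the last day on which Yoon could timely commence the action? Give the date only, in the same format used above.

Taking the later of the act (December 17, 2004) and discovery (November 5, 2008), the claim accrued on November 5, 2008.
3 years from November 5, 2008 is November 5, 2011.
Because the emergency suspension of filing deadlines ran from January 22, 2010 to September 23, 2010, the deadline is extended by 244 days to July 6, 2012.
Although a criminal prosecution ran from August 15, 2009 to October 12, 2009, the stated rules do not make that a tolling event, so it is disregarded.
None of the other events listed affects the running of the period under the stated rules.

July 6, 2012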